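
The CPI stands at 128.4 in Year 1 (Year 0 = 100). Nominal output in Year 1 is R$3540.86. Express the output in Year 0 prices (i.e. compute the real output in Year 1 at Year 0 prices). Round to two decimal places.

2757.68

Real = Nominal ÷ (Index/100) = 3540.86 ÷ (128.4/100)
     = 3540.86 ÷ 1.284 = 2757.6791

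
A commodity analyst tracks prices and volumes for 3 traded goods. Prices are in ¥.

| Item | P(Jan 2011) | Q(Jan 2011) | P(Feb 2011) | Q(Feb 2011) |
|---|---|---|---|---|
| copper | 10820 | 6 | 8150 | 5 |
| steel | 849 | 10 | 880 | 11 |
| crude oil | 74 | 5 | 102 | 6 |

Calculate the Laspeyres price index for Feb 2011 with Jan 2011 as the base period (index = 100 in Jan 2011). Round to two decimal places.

78.90

Laspeyres price index uses base-period quantities as weights.
ΣP(Feb 2011)·Q(Jan 2011) = 8150×6 + 880×10 + 102×5 = 48900 + 8800 + 510 = 58210
ΣP(Jan 2011)·Q(Jan 2011) = 10820×6 + 849×10 + 74×5 = 64920 + 8490 + 370 = 73780
Index = 58210 / 73780 × 100 = 78.8967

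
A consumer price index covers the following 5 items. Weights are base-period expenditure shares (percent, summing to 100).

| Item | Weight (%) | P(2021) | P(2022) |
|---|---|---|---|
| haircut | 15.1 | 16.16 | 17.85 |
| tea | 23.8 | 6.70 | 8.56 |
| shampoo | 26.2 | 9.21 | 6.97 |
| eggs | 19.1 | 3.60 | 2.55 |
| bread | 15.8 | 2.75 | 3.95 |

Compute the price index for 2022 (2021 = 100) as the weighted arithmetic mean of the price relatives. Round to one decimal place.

103.1

haircut: 15.1 × (17.85/16.16) = 15.1 × 1.104579 = 16.6791
tea: 23.8 × (8.56/6.70) = 23.8 × 1.277612 = 30.4072
shampoo: 26.2 × (6.97/9.21) = 26.2 × 0.756786 = 19.8278
eggs: 19.1 × (2.55/3.60) = 19.1 × 0.708333 = 13.5292
bread: 15.8 × (3.95/2.75) = 15.8 × 1.436364 = 22.6945
Index = Σ wᵢ·(p₁ᵢ/p₀ᵢ) = 16.6791 + 30.4072 + 19.8278 + 13.5292 + 22.6945 = 103.1378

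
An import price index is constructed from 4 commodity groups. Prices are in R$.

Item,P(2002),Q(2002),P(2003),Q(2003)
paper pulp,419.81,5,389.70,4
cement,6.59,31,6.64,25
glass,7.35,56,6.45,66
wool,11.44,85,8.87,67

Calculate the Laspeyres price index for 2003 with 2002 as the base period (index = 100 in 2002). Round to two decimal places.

Laspeyres price index uses base-period quantities as weights.
ΣP(2003)·Q(2002) = 389.70×5 + 6.64×31 + 6.45×56 + 8.87×85 = 1948.5 + 205.84 + 361.2 + 753.95 = 3269.49
ΣP(2002)·Q(2002) = 419.81×5 + 6.59×31 + 7.35×56 + 11.44×85 = 2099.05 + 204.29 + 411.6 + 972.4 = 3687.34
Index = 3269.49 / 3687.34 × 100 = 88.6680

88.67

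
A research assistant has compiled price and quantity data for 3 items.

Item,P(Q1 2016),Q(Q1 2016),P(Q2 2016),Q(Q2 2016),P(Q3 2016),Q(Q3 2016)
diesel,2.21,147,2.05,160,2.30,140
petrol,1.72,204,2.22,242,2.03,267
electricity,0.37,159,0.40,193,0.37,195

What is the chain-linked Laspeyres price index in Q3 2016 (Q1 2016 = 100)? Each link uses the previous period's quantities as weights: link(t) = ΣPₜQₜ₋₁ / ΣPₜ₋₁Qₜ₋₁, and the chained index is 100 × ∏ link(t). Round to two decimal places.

109.94

Link Q1 2016→Q2 2016:
ΣP(Q2 2016)Q(Q1 2016) = 2.05×147 + 2.22×204 + 0.40×159 = 301.35 + 452.88 + 63.6 = 817.83
ΣP(Q1 2016)Q(Q1 2016) = 2.21×147 + 1.72×204 + 0.37×159 = 324.87 + 350.88 + 58.83 = 734.58
link = 817.83/734.58 = 1.113330
Link Q2 2016→Q3 2016:
ΣP(Q3 2016)Q(Q2 2016) = 2.30×160 + 2.03×242 + 0.37×193 = 368 + 491.26 + 71.41 = 930.67
ΣP(Q2 2016)Q(Q2 2016) = 2.05×160 + 2.22×242 + 0.40×193 = 328 + 537.24 + 77.2 = 942.44
link = 930.67/942.44 = 0.987511
Chained index = 100 × 1.113330 × 0.987511 = 109.9426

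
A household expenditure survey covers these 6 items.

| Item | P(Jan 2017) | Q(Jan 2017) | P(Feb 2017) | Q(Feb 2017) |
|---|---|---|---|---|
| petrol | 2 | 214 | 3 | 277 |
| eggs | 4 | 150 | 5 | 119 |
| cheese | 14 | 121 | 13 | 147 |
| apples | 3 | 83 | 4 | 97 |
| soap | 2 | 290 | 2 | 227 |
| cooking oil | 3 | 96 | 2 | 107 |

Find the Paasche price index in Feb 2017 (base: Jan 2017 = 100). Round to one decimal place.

Paasche price index uses current-period quantities as weights.
ΣP(Feb 2017)·Q(Feb 2017) = 3×277 + 5×119 + 13×147 + 4×97 + 2×227 + 2×107 = 831 + 595 + 1911 + 388 + 454 + 214 = 4393
ΣP(Jan 2017)·Q(Feb 2017) = 2×277 + 4×119 + 14×147 + 3×97 + 2×227 + 3×107 = 554 + 476 + 2058 + 291 + 454 + 321 = 4154
Index = 4393 / 4154 × 100 = 105.7535

105.8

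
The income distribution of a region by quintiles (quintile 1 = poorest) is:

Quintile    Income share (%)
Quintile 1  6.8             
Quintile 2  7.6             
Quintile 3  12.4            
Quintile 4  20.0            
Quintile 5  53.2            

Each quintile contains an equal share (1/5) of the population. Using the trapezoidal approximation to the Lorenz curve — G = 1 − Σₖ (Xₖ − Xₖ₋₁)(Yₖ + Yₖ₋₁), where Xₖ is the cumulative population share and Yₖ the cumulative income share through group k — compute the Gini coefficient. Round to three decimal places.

Cumulative income shares Yₖ: 0.0680, 0.1440, 0.2680, 0.4680, 1.0000
Σ (Xₖ−Xₖ₋₁)(Yₖ+Yₖ₋₁) = (1/5)(0.0680+0.0000) + (1/5)(0.1440+0.0680) + (1/5)(0.2680+0.1440) + (1/5)(0.4680+0.2680) + (1/5)(1.0000+0.4680)
  = 0.0136 + 0.0424 + 0.0824 + 0.1472 + 0.2936 = 0.5792
G = 1 − 0.5792 = 0.4208

0.421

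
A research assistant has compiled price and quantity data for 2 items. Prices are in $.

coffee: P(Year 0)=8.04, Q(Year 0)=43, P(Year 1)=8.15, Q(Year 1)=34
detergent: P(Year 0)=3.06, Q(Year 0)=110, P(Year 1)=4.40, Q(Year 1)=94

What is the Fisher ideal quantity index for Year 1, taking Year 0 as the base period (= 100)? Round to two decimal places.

82.50

Laspeyres component (base-period weights):
ΣP(Year 0)Q(Year 1) = 8.04×34 + 3.06×94 = 273.36 + 287.64 = 561
ΣP(Year 0)Q(Year 0) = 8.04×43 + 3.06×110 = 345.72 + 336.6 = 682.32
L = 561 / 682.32 × 100 = 82.2195
Paasche component (current-period weights):
ΣP(Year 1)Q(Year 1) = 8.15×34 + 4.40×94 = 277.1 + 413.6 = 690.7
ΣP(Year 1)Q(Year 0) = 8.15×43 + 4.40×110 = 350.45 + 484 = 834.45
P = 690.7 / 834.45 × 100 = 82.7731
Fisher = √(L × P) = √(82.2195 × 82.7731) = 82.4958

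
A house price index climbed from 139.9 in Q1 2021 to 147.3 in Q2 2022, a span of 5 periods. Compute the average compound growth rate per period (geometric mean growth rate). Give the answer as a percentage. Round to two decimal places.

1.04%

Growth factor = (147.3/139.9)^(1/5) = (1.052895)^(1/5) = 1.010362
Growth rate = 1.010362 − 1 = 0.010362 = 1.0362%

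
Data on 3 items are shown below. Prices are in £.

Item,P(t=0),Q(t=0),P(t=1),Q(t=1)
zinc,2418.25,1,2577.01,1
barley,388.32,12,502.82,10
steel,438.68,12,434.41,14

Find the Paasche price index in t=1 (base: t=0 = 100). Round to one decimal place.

110.0

Paasche price index uses current-period quantities as weights.
ΣP(t=1)·Q(t=1) = 2577.01×1 + 502.82×10 + 434.41×14 = 2577.01 + 5028.2 + 6081.74 = 13686.95
ΣP(t=0)·Q(t=1) = 2418.25×1 + 388.32×10 + 438.68×14 = 2418.25 + 3883.2 + 6141.52 = 12442.97
Index = 13686.95 / 12442.97 × 100 = 109.9975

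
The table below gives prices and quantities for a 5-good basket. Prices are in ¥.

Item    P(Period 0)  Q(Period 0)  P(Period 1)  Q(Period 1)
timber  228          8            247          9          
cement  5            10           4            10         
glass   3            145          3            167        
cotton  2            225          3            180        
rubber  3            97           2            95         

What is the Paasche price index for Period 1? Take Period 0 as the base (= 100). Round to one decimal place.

Paasche price index uses current-period quantities as weights.
ΣP(Period 1)·Q(Period 1) = 247×9 + 4×10 + 3×167 + 3×180 + 2×95 = 2223 + 40 + 501 + 540 + 190 = 3494
ΣP(Period 0)·Q(Period 1) = 228×9 + 5×10 + 3×167 + 2×180 + 3×95 = 2052 + 50 + 501 + 360 + 285 = 3248
Index = 3494 / 3248 × 100 = 107.5739

107.6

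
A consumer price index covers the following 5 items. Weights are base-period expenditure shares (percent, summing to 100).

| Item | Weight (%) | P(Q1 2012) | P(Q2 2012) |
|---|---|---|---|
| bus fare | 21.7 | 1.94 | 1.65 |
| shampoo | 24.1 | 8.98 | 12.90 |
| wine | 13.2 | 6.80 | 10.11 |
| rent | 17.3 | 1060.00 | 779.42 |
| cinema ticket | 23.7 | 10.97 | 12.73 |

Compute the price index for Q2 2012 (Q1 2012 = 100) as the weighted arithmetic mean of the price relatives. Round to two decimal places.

112.92

bus fare: 21.7 × (1.65/1.94) = 21.7 × 0.850515 = 18.4562
shampoo: 24.1 × (12.90/8.98) = 24.1 × 1.436526 = 34.6203
wine: 13.2 × (10.11/6.80) = 13.2 × 1.486765 = 19.6253
rent: 17.3 × (779.42/1060.00) = 17.3 × 0.735302 = 12.7207
cinema ticket: 23.7 × (12.73/10.97) = 23.7 × 1.160438 = 27.5024
Index = Σ wᵢ·(p₁ᵢ/p₀ᵢ) = 18.4562 + 34.6203 + 19.6253 + 12.7207 + 27.5024 = 112.9248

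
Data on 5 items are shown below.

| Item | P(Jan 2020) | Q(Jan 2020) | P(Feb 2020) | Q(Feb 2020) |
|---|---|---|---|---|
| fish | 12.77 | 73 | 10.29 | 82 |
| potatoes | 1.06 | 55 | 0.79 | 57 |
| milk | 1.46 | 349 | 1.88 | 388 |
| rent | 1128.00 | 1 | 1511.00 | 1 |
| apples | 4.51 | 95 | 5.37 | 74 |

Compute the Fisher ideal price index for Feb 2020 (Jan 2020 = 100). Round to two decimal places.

113.03

Laspeyres component (base-period weights):
ΣP(Feb 2020)Q(Jan 2020) = 10.29×73 + 0.79×55 + 1.88×349 + 1511.00×1 + 5.37×95 = 751.17 + 43.45 + 656.12 + 1511 + 510.15 = 3471.89
ΣP(Jan 2020)Q(Jan 2020) = 12.77×73 + 1.06×55 + 1.46×349 + 1128.00×1 + 4.51×95 = 932.21 + 58.3 + 509.54 + 1128 + 428.45 = 3056.5
L = 3471.89 / 3056.5 × 100 = 113.5904
Paasche component (current-period weights):
ΣP(Feb 2020)Q(Feb 2020) = 10.29×82 + 0.79×57 + 1.88×388 + 1511.00×1 + 5.37×74 = 843.78 + 45.03 + 729.44 + 1511 + 397.38 = 3526.63
ΣP(Jan 2020)Q(Feb 2020) = 12.77×82 + 1.06×57 + 1.46×388 + 1128.00×1 + 4.51×74 = 1047.14 + 60.42 + 566.48 + 1128 + 333.74 = 3135.78
P = 3526.63 / 3135.78 × 100 = 112.4642
Fisher = √(L × P) = √(113.5904 × 112.4642) = 113.0259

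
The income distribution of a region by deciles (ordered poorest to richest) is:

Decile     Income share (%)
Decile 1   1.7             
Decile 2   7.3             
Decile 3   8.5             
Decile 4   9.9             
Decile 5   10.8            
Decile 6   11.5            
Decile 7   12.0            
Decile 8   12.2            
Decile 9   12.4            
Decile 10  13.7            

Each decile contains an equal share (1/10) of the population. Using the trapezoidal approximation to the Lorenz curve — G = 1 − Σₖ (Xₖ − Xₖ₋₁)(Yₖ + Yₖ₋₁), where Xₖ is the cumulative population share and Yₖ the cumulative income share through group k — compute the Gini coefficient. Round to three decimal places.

0.169

Cumulative income shares Yₖ: 0.0170, 0.0900, 0.1750, 0.2740, 0.3820, 0.4970, 0.6170, 0.7390, 0.8630, 1.0000
Σ (Xₖ−Xₖ₋₁)(Yₖ+Yₖ₋₁) = (1/10)(0.0170+0.0000) + (1/10)(0.0900+0.0170) + (1/10)(0.1750+0.0900) + (1/10)(0.2740+0.1750) + (1/10)(0.3820+0.2740) + (1/10)(0.4970+0.3820) + (1/10)(0.6170+0.4970) + (1/10)(0.7390+0.6170) + (1/10)(0.8630+0.7390) + (1/10)(1.0000+0.8630)
  = 0.0017 + 0.0107 + 0.0265 + 0.0449 + 0.0656 + 0.0879 + 0.1114 + 0.1356 + 0.1602 + 0.1863 = 0.8308
G = 1 − 0.8308 = 0.1692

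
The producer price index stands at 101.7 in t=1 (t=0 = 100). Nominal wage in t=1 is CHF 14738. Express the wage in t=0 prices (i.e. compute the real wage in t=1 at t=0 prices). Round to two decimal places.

Real = Nominal ÷ (Index/100) = 14738 ÷ (101.7/100)
     = 14738 ÷ 1.017 = 14491.6421

14491.64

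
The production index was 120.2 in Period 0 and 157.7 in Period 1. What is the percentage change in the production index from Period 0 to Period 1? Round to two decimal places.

31.20%

Change = (157.7 − 120.2) / 120.2 × 100
       = 37.5 / 120.2 × 100 = 31.1980%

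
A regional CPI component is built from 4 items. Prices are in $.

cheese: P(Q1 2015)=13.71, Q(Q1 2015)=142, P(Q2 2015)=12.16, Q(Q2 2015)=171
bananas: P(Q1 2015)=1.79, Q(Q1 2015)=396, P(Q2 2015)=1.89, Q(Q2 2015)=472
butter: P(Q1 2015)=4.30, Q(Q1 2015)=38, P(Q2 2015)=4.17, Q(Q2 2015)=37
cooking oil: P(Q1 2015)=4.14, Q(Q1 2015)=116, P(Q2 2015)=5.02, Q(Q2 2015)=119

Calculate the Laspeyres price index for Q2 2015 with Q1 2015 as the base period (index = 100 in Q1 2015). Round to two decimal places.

97.47

Laspeyres price index uses base-period quantities as weights.
ΣP(Q2 2015)·Q(Q1 2015) = 12.16×142 + 1.89×396 + 4.17×38 + 5.02×116 = 1726.72 + 748.44 + 158.46 + 582.32 = 3215.94
ΣP(Q1 2015)·Q(Q1 2015) = 13.71×142 + 1.79×396 + 4.30×38 + 4.14×116 = 1946.82 + 708.84 + 163.4 + 480.24 = 3299.3
Index = 3215.94 / 3299.3 × 100 = 97.4734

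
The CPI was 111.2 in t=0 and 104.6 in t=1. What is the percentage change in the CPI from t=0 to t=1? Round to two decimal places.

-5.94%

Change = (104.6 − 111.2) / 111.2 × 100
       = -6.6 / 111.2 × 100 = -5.9353%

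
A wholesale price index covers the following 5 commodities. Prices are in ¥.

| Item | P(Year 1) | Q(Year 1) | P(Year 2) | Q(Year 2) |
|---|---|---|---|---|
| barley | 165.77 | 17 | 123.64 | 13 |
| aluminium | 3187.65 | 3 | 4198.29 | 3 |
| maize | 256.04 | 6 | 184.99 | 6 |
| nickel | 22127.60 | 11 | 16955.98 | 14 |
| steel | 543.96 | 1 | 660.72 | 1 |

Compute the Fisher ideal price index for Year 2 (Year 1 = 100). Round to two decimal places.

Laspeyres component (base-period weights):
ΣP(Year 2)Q(Year 1) = 123.64×17 + 4198.29×3 + 184.99×6 + 16955.98×11 + 660.72×1 = 2101.88 + 12594.87 + 1109.94 + 186515.78 + 660.72 = 202983.19
ΣP(Year 1)Q(Year 1) = 165.77×17 + 3187.65×3 + 256.04×6 + 22127.60×11 + 543.96×1 = 2818.09 + 9562.95 + 1536.24 + 243403.6 + 543.96 = 257864.84
L = 202983.19 / 257864.84 × 100 = 78.7169
Paasche component (current-period weights):
ΣP(Year 2)Q(Year 2) = 123.64×13 + 4198.29×3 + 184.99×6 + 16955.98×14 + 660.72×1 = 1607.32 + 12594.87 + 1109.94 + 237383.72 + 660.72 = 253356.57
ΣP(Year 1)Q(Year 2) = 165.77×13 + 3187.65×3 + 256.04×6 + 22127.60×14 + 543.96×1 = 2155.01 + 9562.95 + 1536.24 + 309786.4 + 543.96 = 323584.56
P = 253356.57 / 323584.56 × 100 = 78.2969
Fisher = √(L × P) = √(78.7169 × 78.2969) = 78.5066

78.51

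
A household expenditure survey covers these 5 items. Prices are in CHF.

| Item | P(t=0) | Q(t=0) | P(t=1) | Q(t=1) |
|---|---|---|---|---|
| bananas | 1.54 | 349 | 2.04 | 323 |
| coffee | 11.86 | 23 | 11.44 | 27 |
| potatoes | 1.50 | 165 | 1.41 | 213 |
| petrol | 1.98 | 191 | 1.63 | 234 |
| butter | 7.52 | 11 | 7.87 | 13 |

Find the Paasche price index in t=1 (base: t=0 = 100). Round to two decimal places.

Paasche price index uses current-period quantities as weights.
ΣP(t=1)·Q(t=1) = 2.04×323 + 11.44×27 + 1.41×213 + 1.63×234 + 7.87×13 = 658.92 + 308.88 + 300.33 + 381.42 + 102.31 = 1751.86
ΣP(t=0)·Q(t=1) = 1.54×323 + 11.86×27 + 1.50×213 + 1.98×234 + 7.52×13 = 497.42 + 320.22 + 319.5 + 463.32 + 97.76 = 1698.22
Index = 1751.86 / 1698.22 × 100 = 103.1586

103.16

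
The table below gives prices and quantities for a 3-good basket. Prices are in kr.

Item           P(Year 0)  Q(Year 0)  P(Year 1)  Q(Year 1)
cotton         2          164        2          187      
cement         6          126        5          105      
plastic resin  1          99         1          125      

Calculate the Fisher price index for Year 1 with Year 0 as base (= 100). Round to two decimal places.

Laspeyres component (base-period weights):
ΣP(Year 1)Q(Year 0) = 2×164 + 5×126 + 1×99 = 328 + 630 + 99 = 1057
ΣP(Year 0)Q(Year 0) = 2×164 + 6×126 + 1×99 = 328 + 756 + 99 = 1183
L = 1057 / 1183 × 100 = 89.3491
Paasche component (current-period weights):
ΣP(Year 1)Q(Year 1) = 2×187 + 5×105 + 1×125 = 374 + 525 + 125 = 1024
ΣP(Year 0)Q(Year 1) = 2×187 + 6×105 + 1×125 = 374 + 630 + 125 = 1129
P = 1024 / 1129 × 100 = 90.6997
Fisher = √(L × P) = √(89.3491 × 90.6997) = 90.0219

90.02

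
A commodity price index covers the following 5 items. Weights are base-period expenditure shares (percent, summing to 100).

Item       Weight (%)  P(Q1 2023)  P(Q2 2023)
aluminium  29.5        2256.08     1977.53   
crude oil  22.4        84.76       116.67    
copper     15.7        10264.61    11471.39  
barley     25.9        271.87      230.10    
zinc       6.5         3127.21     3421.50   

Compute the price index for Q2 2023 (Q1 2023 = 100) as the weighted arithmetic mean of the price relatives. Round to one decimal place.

aluminium: 29.5 × (1977.53/2256.08) = 29.5 × 0.876534 = 25.8577
crude oil: 22.4 × (116.67/84.76) = 22.4 × 1.376475 = 30.8330
copper: 15.7 × (11471.39/10264.61) = 15.7 × 1.117567 = 17.5458
barley: 25.9 × (230.10/271.87) = 25.9 × 0.846360 = 21.9207
zinc: 6.5 × (3421.50/3127.21) = 6.5 × 1.094106 = 7.1117
Index = Σ wᵢ·(p₁ᵢ/p₀ᵢ) = 25.8577 + 30.8330 + 17.5458 + 21.9207 + 7.1117 = 103.2690

103.3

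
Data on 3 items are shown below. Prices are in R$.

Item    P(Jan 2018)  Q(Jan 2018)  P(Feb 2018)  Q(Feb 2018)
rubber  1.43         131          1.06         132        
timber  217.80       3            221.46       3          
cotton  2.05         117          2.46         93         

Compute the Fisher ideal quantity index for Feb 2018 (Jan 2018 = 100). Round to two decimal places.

95.13

Laspeyres component (base-period weights):
ΣP(Jan 2018)Q(Feb 2018) = 1.43×132 + 217.80×3 + 2.05×93 = 188.76 + 653.4 + 190.65 = 1032.81
ΣP(Jan 2018)Q(Jan 2018) = 1.43×131 + 217.80×3 + 2.05×117 = 187.33 + 653.4 + 239.85 = 1080.58
L = 1032.81 / 1080.58 × 100 = 95.5792
Paasche component (current-period weights):
ΣP(Feb 2018)Q(Feb 2018) = 1.06×132 + 221.46×3 + 2.46×93 = 139.92 + 664.38 + 228.78 = 1033.08
ΣP(Feb 2018)Q(Jan 2018) = 1.06×131 + 221.46×3 + 2.46×117 = 138.86 + 664.38 + 287.82 = 1091.06
P = 1033.08 / 1091.06 × 100 = 94.6859
Fisher = √(L × P) = √(95.5792 × 94.6859) = 95.1315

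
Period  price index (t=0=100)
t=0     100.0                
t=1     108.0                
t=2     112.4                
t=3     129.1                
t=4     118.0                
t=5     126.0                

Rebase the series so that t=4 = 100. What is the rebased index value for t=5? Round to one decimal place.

Rebased(t=5) = 126.0 / 118.0 × 100 = 106.7797

106.8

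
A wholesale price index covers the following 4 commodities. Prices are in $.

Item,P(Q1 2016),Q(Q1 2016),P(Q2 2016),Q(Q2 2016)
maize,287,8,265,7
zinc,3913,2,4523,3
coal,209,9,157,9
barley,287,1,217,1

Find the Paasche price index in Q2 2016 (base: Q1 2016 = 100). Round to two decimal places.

Paasche price index uses current-period quantities as weights.
ΣP(Q2 2016)·Q(Q2 2016) = 265×7 + 4523×3 + 157×9 + 217×1 = 1855 + 13569 + 1413 + 217 = 17054
ΣP(Q1 2016)·Q(Q2 2016) = 287×7 + 3913×3 + 209×9 + 287×1 = 2009 + 11739 + 1881 + 287 = 15916
Index = 17054 / 15916 × 100 = 107.1500

107.15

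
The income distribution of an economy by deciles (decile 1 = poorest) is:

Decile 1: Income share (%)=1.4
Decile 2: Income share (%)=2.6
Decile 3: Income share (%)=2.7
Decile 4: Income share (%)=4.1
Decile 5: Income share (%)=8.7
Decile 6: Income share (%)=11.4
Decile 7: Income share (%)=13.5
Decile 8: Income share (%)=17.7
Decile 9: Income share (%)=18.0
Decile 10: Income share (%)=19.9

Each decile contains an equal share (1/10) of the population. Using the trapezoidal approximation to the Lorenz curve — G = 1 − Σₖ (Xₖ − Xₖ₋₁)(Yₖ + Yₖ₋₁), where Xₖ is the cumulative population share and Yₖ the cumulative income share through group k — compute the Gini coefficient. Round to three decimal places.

Cumulative income shares Yₖ: 0.0140, 0.0400, 0.0670, 0.1080, 0.1950, 0.3090, 0.4440, 0.6210, 0.8010, 1.0000
Σ (Xₖ−Xₖ₋₁)(Yₖ+Yₖ₋₁) = (1/10)(0.0140+0.0000) + (1/10)(0.0400+0.0140) + (1/10)(0.0670+0.0400) + (1/10)(0.1080+0.0670) + (1/10)(0.1950+0.1080) + (1/10)(0.3090+0.1950) + (1/10)(0.4440+0.3090) + (1/10)(0.6210+0.4440) + (1/10)(0.8010+0.6210) + (1/10)(1.0000+0.8010)
  = 0.0014 + 0.0054 + 0.0107 + 0.0175 + 0.0303 + 0.0504 + 0.0753 + 0.1065 + 0.1422 + 0.1801 = 0.6198
G = 1 − 0.6198 = 0.3802

0.380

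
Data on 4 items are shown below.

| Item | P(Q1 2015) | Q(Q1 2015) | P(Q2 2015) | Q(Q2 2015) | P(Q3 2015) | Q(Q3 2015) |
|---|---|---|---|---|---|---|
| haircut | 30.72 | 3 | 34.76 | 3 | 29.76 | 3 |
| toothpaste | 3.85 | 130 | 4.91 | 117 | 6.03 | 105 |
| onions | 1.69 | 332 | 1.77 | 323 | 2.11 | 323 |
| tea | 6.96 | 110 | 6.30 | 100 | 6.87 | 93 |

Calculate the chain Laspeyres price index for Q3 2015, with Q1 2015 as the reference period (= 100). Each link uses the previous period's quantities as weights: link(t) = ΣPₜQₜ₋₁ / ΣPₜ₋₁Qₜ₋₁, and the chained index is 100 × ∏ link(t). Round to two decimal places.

121.27

Link Q1 2015→Q2 2015:
ΣP(Q2 2015)Q(Q1 2015) = 34.76×3 + 4.91×130 + 1.77×332 + 6.30×110 = 104.28 + 638.3 + 587.64 + 693 = 2023.22
ΣP(Q1 2015)Q(Q1 2015) = 30.72×3 + 3.85×130 + 1.69×332 + 6.96×110 = 92.16 + 500.5 + 561.08 + 765.6 = 1919.34
link = 2023.22/1919.34 = 1.054123
Link Q2 2015→Q3 2015:
ΣP(Q3 2015)Q(Q2 2015) = 29.76×3 + 6.03×117 + 2.11×323 + 6.87×100 = 89.28 + 705.51 + 681.53 + 687 = 2163.32
ΣP(Q2 2015)Q(Q2 2015) = 34.76×3 + 4.91×117 + 1.77×323 + 6.30×100 = 104.28 + 574.47 + 571.71 + 630 = 1880.46
link = 2163.32/1880.46 = 1.150421
Chained index = 100 × 1.054123 × 1.150421 = 121.2685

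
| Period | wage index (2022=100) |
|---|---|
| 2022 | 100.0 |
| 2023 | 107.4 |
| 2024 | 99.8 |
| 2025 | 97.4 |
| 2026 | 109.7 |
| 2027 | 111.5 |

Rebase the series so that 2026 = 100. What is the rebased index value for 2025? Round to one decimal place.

Rebased(2025) = 97.4 / 109.7 × 100 = 88.7876

88.8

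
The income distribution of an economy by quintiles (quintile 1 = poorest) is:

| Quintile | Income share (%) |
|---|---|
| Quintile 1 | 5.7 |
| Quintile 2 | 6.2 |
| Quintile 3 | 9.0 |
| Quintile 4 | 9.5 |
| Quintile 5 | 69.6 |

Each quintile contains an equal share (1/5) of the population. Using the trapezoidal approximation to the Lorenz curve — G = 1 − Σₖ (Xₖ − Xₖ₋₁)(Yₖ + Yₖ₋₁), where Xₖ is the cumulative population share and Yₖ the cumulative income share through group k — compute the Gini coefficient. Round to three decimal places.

Cumulative income shares Yₖ: 0.0570, 0.1190, 0.2090, 0.3040, 1.0000
Σ (Xₖ−Xₖ₋₁)(Yₖ+Yₖ₋₁) = (1/5)(0.0570+0.0000) + (1/5)(0.1190+0.0570) + (1/5)(0.2090+0.1190) + (1/5)(0.3040+0.2090) + (1/5)(1.0000+0.3040)
  = 0.0114 + 0.0352 + 0.0656 + 0.1026 + 0.2608 = 0.4756
G = 1 − 0.4756 = 0.5244

0.524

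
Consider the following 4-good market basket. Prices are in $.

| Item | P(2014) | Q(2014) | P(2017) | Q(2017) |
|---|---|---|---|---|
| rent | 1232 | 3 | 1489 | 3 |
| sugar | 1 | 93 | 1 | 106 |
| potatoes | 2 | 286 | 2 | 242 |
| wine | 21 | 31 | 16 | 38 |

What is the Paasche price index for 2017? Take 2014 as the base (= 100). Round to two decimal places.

111.43

Paasche price index uses current-period quantities as weights.
ΣP(2017)·Q(2017) = 1489×3 + 1×106 + 2×242 + 16×38 = 4467 + 106 + 484 + 608 = 5665
ΣP(2014)·Q(2017) = 1232×3 + 1×106 + 2×242 + 21×38 = 3696 + 106 + 484 + 798 = 5084
Index = 5665 / 5084 × 100 = 111.4280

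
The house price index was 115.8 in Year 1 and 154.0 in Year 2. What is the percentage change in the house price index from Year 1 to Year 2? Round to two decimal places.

32.99%

Change = (154.0 − 115.8) / 115.8 × 100
       = 38.2 / 115.8 × 100 = 32.9879%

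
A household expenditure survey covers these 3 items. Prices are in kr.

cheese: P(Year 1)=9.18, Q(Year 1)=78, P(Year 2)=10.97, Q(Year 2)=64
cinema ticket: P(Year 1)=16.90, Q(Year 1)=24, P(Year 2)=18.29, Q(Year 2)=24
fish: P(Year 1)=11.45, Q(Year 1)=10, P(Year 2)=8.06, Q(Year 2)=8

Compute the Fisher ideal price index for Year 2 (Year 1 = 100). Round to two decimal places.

111.19

Laspeyres component (base-period weights):
ΣP(Year 2)Q(Year 1) = 10.97×78 + 18.29×24 + 8.06×10 = 855.66 + 438.96 + 80.6 = 1375.22
ΣP(Year 1)Q(Year 1) = 9.18×78 + 16.90×24 + 11.45×10 = 716.04 + 405.6 + 114.5 = 1236.14
L = 1375.22 / 1236.14 × 100 = 111.2512
Paasche component (current-period weights):
ΣP(Year 2)Q(Year 2) = 10.97×64 + 18.29×24 + 8.06×8 = 702.08 + 438.96 + 64.48 = 1205.52
ΣP(Year 1)Q(Year 2) = 9.18×64 + 16.90×24 + 11.45×8 = 587.52 + 405.6 + 91.6 = 1084.72
P = 1205.52 / 1084.72 × 100 = 111.1365
Fisher = √(L × P) = √(111.2512 × 111.1365) = 111.1938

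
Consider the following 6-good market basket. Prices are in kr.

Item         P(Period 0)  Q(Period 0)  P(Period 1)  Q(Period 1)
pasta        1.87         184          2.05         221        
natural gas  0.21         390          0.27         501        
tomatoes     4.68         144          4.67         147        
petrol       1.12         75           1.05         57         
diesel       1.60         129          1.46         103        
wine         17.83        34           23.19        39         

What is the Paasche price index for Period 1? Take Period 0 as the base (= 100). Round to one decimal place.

Paasche price index uses current-period quantities as weights.
ΣP(Period 1)·Q(Period 1) = 2.05×221 + 0.27×501 + 4.67×147 + 1.05×57 + 1.46×103 + 23.19×39 = 453.05 + 135.27 + 686.49 + 59.85 + 150.38 + 904.41 = 2389.45
ΣP(Period 0)·Q(Period 1) = 1.87×221 + 0.21×501 + 4.68×147 + 1.12×57 + 1.60×103 + 17.83×39 = 413.27 + 105.21 + 687.96 + 63.84 + 164.8 + 695.37 = 2130.45
Index = 2389.45 / 2130.45 × 100 = 112.1571

112.2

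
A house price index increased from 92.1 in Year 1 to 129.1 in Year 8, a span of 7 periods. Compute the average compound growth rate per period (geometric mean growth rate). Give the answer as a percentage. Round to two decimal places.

Growth factor = (129.1/92.1)^(1/7) = (1.401737)^(1/7) = 1.049427
Growth rate = 1.049427 − 1 = 0.049427 = 4.9427%

4.94%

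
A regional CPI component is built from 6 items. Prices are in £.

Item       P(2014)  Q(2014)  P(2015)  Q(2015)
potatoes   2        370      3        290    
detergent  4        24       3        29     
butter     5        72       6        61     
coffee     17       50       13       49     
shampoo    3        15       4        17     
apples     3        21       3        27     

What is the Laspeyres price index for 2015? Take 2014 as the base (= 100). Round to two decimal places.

110.82

Laspeyres price index uses base-period quantities as weights.
ΣP(2015)·Q(2014) = 3×370 + 3×24 + 6×72 + 13×50 + 4×15 + 3×21 = 1110 + 72 + 432 + 650 + 60 + 63 = 2387
ΣP(2014)·Q(2014) = 2×370 + 4×24 + 5×72 + 17×50 + 3×15 + 3×21 = 740 + 96 + 360 + 850 + 45 + 63 = 2154
Index = 2387 / 2154 × 100 = 110.8171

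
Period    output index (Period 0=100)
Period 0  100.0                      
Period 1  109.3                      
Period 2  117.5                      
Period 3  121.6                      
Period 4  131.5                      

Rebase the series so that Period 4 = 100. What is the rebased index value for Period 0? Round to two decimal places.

Rebased(Period 0) = 100.0 / 131.5 × 100 = 76.0456

76.05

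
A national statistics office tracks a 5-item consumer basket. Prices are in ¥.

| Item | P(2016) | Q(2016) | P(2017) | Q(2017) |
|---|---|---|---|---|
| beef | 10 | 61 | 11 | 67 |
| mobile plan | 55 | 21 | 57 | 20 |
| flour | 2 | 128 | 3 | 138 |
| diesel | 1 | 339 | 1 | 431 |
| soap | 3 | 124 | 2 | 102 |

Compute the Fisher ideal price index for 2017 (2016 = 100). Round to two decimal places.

104.53

Laspeyres component (base-period weights):
ΣP(2017)Q(2016) = 11×61 + 57×21 + 3×128 + 1×339 + 2×124 = 671 + 1197 + 384 + 339 + 248 = 2839
ΣP(2016)Q(2016) = 10×61 + 55×21 + 2×128 + 1×339 + 3×124 = 610 + 1155 + 256 + 339 + 372 = 2732
L = 2839 / 2732 × 100 = 103.9165
Paasche component (current-period weights):
ΣP(2017)Q(2017) = 11×67 + 57×20 + 3×138 + 1×431 + 2×102 = 737 + 1140 + 414 + 431 + 204 = 2926
ΣP(2016)Q(2017) = 10×67 + 55×20 + 2×138 + 1×431 + 3×102 = 670 + 1100 + 276 + 431 + 306 = 2783
P = 2926 / 2783 × 100 = 105.1383
Fisher = √(L × P) = √(103.9165 × 105.1383) = 104.5257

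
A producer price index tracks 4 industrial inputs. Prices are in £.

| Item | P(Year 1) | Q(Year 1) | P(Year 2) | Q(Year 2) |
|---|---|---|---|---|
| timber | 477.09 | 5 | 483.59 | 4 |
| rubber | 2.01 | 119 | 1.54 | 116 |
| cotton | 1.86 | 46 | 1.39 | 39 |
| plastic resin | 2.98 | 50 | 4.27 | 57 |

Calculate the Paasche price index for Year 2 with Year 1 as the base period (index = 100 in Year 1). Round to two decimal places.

101.12

Paasche price index uses current-period quantities as weights.
ΣP(Year 2)·Q(Year 2) = 483.59×4 + 1.54×116 + 1.39×39 + 4.27×57 = 1934.36 + 178.64 + 54.21 + 243.39 = 2410.6
ΣP(Year 1)·Q(Year 2) = 477.09×4 + 2.01×116 + 1.86×39 + 2.98×57 = 1908.36 + 233.16 + 72.54 + 169.86 = 2383.92
Index = 2410.6 / 2383.92 × 100 = 101.1192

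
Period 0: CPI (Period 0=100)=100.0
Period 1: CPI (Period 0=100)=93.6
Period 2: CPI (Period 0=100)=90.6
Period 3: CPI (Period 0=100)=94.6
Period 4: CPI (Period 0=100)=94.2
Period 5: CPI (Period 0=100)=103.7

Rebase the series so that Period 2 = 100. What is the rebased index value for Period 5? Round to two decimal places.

Rebased(Period 5) = 103.7 / 90.6 × 100 = 114.4592

114.46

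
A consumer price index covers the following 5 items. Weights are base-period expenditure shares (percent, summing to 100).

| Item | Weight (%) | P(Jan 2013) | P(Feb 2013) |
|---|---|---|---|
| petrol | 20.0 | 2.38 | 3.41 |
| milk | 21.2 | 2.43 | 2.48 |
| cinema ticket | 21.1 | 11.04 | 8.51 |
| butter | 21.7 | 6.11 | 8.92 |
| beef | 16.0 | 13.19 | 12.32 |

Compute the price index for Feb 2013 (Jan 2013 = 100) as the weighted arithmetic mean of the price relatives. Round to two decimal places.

petrol: 20.0 × (3.41/2.38) = 20.0 × 1.432773 = 28.6555
milk: 21.2 × (2.48/2.43) = 21.2 × 1.020576 = 21.6362
cinema ticket: 21.1 × (8.51/11.04) = 21.1 × 0.770833 = 16.2646
butter: 21.7 × (8.92/6.11) = 21.7 × 1.459902 = 31.6799
beef: 16.0 × (12.32/13.19) = 16.0 × 0.934041 = 14.9447
Index = Σ wᵢ·(p₁ᵢ/p₀ᵢ) = 28.6555 + 21.6362 + 16.2646 + 31.6799 + 14.9447 = 113.1808

113.18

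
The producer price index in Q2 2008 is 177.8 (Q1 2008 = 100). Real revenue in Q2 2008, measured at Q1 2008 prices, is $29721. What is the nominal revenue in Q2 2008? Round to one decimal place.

52843.9

Nominal = Real × (Index/100) = 29721 × (177.8/100)
        = 29721 × 1.778 = 52843.9380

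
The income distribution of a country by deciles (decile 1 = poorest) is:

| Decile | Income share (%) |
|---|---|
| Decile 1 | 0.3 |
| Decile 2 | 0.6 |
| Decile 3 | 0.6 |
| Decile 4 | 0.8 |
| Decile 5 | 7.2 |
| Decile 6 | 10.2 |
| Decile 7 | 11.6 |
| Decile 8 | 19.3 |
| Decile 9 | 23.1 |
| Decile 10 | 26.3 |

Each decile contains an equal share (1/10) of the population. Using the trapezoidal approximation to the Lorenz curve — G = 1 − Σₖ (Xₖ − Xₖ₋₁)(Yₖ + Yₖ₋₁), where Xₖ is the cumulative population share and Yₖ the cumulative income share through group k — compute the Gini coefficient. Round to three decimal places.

0.520

Cumulative income shares Yₖ: 0.0030, 0.0090, 0.0150, 0.0230, 0.0950, 0.1970, 0.3130, 0.5060, 0.7370, 1.0000
Σ (Xₖ−Xₖ₋₁)(Yₖ+Yₖ₋₁) = (1/10)(0.0030+0.0000) + (1/10)(0.0090+0.0030) + (1/10)(0.0150+0.0090) + (1/10)(0.0230+0.0150) + (1/10)(0.0950+0.0230) + (1/10)(0.1970+0.0950) + (1/10)(0.3130+0.1970) + (1/10)(0.5060+0.3130) + (1/10)(0.7370+0.5060) + (1/10)(1.0000+0.7370)
  = 0.0003 + 0.0012 + 0.0024 + 0.0038 + 0.0118 + 0.0292 + 0.0510 + 0.0819 + 0.1243 + 0.1737 = 0.4796
G = 1 − 0.4796 = 0.5204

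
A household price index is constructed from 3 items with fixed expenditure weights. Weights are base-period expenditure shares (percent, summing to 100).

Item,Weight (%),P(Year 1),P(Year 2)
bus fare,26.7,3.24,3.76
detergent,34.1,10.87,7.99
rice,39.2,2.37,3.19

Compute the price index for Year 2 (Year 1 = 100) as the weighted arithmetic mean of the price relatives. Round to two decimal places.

bus fare: 26.7 × (3.76/3.24) = 26.7 × 1.160494 = 30.9852
detergent: 34.1 × (7.99/10.87) = 34.1 × 0.735051 = 25.0652
rice: 39.2 × (3.19/2.37) = 39.2 × 1.345992 = 52.7629
Index = Σ wᵢ·(p₁ᵢ/p₀ᵢ) = 30.9852 + 25.0652 + 52.7629 = 108.8133

108.81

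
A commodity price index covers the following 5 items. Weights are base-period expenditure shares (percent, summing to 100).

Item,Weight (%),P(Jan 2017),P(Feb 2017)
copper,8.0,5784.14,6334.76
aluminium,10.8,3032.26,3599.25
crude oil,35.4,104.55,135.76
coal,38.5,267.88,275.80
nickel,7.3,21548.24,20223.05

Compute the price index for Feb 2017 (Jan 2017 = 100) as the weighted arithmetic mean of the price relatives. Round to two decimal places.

114.04

copper: 8.0 × (6334.76/5784.14) = 8.0 × 1.095195 = 8.7616
aluminium: 10.8 × (3599.25/3032.26) = 10.8 × 1.186986 = 12.8194
crude oil: 35.4 × (135.76/104.55) = 35.4 × 1.298517 = 45.9675
coal: 38.5 × (275.80/267.88) = 38.5 × 1.029565 = 39.6383
nickel: 7.3 × (20223.05/21548.24) = 7.3 × 0.938501 = 6.8511
Index = Σ wᵢ·(p₁ᵢ/p₀ᵢ) = 8.7616 + 12.8194 + 45.9675 + 39.6383 + 6.8511 = 114.0379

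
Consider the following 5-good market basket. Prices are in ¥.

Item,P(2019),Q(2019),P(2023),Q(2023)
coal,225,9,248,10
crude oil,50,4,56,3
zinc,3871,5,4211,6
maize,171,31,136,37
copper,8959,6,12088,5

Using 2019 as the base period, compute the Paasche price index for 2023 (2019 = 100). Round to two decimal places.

Paasche price index uses current-period quantities as weights.
ΣP(2023)·Q(2023) = 248×10 + 56×3 + 4211×6 + 136×37 + 12088×5 = 2480 + 168 + 25266 + 5032 + 60440 = 93386
ΣP(2019)·Q(2023) = 225×10 + 50×3 + 3871×6 + 171×37 + 8959×5 = 2250 + 150 + 23226 + 6327 + 44795 = 76748
Index = 93386 / 76748 × 100 = 121.6787

121.68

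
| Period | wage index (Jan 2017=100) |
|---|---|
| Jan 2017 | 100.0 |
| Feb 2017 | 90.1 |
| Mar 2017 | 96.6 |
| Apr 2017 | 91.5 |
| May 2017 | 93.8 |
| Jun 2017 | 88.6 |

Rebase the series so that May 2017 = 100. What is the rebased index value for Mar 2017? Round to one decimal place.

Rebased(Mar 2017) = 96.6 / 93.8 × 100 = 102.9851

103.0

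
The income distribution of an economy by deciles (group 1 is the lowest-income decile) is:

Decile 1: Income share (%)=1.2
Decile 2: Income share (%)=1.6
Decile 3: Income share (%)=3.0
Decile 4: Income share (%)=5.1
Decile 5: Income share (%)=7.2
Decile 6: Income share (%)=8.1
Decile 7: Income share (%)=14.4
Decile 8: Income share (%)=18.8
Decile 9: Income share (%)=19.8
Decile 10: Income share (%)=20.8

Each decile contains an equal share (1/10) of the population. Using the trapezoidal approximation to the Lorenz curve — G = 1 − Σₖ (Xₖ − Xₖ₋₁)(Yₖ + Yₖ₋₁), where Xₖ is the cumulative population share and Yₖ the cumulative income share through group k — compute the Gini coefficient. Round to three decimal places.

Cumulative income shares Yₖ: 0.0120, 0.0280, 0.0580, 0.1090, 0.1810, 0.2620, 0.4060, 0.5940, 0.7920, 1.0000
Σ (Xₖ−Xₖ₋₁)(Yₖ+Yₖ₋₁) = (1/10)(0.0120+0.0000) + (1/10)(0.0280+0.0120) + (1/10)(0.0580+0.0280) + (1/10)(0.1090+0.0580) + (1/10)(0.1810+0.1090) + (1/10)(0.2620+0.1810) + (1/10)(0.4060+0.2620) + (1/10)(0.5940+0.4060) + (1/10)(0.7920+0.5940) + (1/10)(1.0000+0.7920)
  = 0.0012 + 0.0040 + 0.0086 + 0.0167 + 0.0290 + 0.0443 + 0.0668 + 0.1000 + 0.1386 + 0.1792 = 0.5884
G = 1 − 0.5884 = 0.4116

0.412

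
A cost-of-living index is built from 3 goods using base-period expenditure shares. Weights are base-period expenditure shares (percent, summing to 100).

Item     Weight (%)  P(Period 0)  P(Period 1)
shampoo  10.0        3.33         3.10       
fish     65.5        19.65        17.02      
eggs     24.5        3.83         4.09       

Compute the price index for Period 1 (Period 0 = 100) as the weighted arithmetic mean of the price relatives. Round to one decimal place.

shampoo: 10.0 × (3.10/3.33) = 10.0 × 0.930931 = 9.3093
fish: 65.5 × (17.02/19.65) = 65.5 × 0.866158 = 56.7333
eggs: 24.5 × (4.09/3.83) = 24.5 × 1.067885 = 26.1632
Index = Σ wᵢ·(p₁ᵢ/p₀ᵢ) = 9.3093 + 56.7333 + 26.1632 = 92.2058

92.2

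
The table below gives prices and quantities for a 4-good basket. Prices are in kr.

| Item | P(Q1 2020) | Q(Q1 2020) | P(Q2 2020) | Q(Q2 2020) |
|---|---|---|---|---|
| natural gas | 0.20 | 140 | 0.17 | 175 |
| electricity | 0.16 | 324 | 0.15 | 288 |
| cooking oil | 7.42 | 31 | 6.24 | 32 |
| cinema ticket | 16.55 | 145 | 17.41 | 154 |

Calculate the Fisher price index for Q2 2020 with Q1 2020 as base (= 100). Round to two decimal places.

Laspeyres component (base-period weights):
ΣP(Q2 2020)Q(Q1 2020) = 0.17×140 + 0.15×324 + 6.24×31 + 17.41×145 = 23.8 + 48.6 + 193.44 + 2524.45 = 2790.29
ΣP(Q1 2020)Q(Q1 2020) = 0.20×140 + 0.16×324 + 7.42×31 + 16.55×145 = 28 + 51.84 + 230.02 + 2399.75 = 2709.61
L = 2790.29 / 2709.61 × 100 = 102.9776
Paasche component (current-period weights):
ΣP(Q2 2020)Q(Q2 2020) = 0.17×175 + 0.15×288 + 6.24×32 + 17.41×154 = 29.75 + 43.2 + 199.68 + 2681.14 = 2953.77
ΣP(Q1 2020)Q(Q2 2020) = 0.20×175 + 0.16×288 + 7.42×32 + 16.55×154 = 35 + 46.08 + 237.44 + 2548.7 = 2867.22
P = 2953.77 / 2867.22 × 100 = 103.0186
Fisher = √(L × P) = √(102.9776 × 103.0186) = 102.9981

103.00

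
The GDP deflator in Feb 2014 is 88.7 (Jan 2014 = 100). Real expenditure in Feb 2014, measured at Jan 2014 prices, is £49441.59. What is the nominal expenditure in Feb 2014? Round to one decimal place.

43854.7

Nominal = Real × (Index/100) = 49441.59 × (88.7/100)
        = 49441.59 × 0.887 = 43854.6903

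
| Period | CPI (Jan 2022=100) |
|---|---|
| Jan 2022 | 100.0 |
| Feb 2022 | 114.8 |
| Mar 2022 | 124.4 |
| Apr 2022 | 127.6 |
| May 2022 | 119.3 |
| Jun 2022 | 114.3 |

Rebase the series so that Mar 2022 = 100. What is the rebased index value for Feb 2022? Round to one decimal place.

92.3

Rebased(Feb 2022) = 114.8 / 124.4 × 100 = 92.2830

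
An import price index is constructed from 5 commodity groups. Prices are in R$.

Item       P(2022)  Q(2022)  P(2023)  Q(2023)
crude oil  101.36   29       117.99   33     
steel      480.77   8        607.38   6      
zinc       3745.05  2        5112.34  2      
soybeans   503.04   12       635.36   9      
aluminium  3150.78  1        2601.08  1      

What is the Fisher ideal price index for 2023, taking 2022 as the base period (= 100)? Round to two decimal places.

122.17

Laspeyres component (base-period weights):
ΣP(2023)Q(2022) = 117.99×29 + 607.38×8 + 5112.34×2 + 635.36×12 + 2601.08×1 = 3421.71 + 4859.04 + 10224.68 + 7624.32 + 2601.08 = 28730.83
ΣP(2022)Q(2022) = 101.36×29 + 480.77×8 + 3745.05×2 + 503.04×12 + 3150.78×1 = 2939.44 + 3846.16 + 7490.1 + 6036.48 + 3150.78 = 23462.96
L = 28730.83 / 23462.96 × 100 = 122.4519
Paasche component (current-period weights):
ΣP(2023)Q(2023) = 117.99×33 + 607.38×6 + 5112.34×2 + 635.36×9 + 2601.08×1 = 3893.67 + 3644.28 + 10224.68 + 5718.24 + 2601.08 = 26081.95
ΣP(2022)Q(2023) = 101.36×33 + 480.77×6 + 3745.05×2 + 503.04×9 + 3150.78×1 = 3344.88 + 2884.62 + 7490.1 + 4527.36 + 3150.78 = 21397.74
P = 26081.95 / 21397.74 × 100 = 121.8911
Fisher = √(L × P) = √(122.4519 × 121.8911) = 122.1712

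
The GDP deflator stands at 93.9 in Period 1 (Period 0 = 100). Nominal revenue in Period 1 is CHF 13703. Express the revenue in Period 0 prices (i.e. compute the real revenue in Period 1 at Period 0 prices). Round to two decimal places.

14593.18

Real = Nominal ÷ (Index/100) = 13703 ÷ (93.9/100)
     = 13703 ÷ 0.939 = 14593.1842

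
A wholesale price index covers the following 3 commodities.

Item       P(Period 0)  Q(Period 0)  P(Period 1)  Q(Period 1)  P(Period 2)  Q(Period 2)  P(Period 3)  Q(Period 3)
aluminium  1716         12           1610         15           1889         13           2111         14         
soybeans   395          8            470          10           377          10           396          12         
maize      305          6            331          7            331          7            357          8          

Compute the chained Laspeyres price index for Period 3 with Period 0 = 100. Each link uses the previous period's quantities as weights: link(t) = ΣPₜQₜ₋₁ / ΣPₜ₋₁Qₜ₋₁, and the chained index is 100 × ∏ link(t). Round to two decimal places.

Link Period 0→Period 1:
ΣP(Period 1)Q(Period 0) = 1610×12 + 470×8 + 331×6 = 19320 + 3760 + 1986 = 25066
ΣP(Period 0)Q(Period 0) = 1716×12 + 395×8 + 305×6 = 20592 + 3160 + 1830 = 25582
link = 25066/25582 = 0.979830
Link Period 1→Period 2:
ΣP(Period 2)Q(Period 1) = 1889×15 + 377×10 + 331×7 = 28335 + 3770 + 2317 = 34422
ΣP(Period 1)Q(Period 1) = 1610×15 + 470×10 + 331×7 = 24150 + 4700 + 2317 = 31167
link = 34422/31167 = 1.104437
Link Period 2→Period 3:
ΣP(Period 3)Q(Period 2) = 2111×13 + 396×10 + 357×7 = 27443 + 3960 + 2499 = 33902
ΣP(Period 2)Q(Period 2) = 1889×13 + 377×10 + 331×7 = 24557 + 3770 + 2317 = 30644
link = 33902/30644 = 1.106318
Chained index = 100 × 0.979830 × 1.104437 × 1.106318 = 119.7213

119.72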